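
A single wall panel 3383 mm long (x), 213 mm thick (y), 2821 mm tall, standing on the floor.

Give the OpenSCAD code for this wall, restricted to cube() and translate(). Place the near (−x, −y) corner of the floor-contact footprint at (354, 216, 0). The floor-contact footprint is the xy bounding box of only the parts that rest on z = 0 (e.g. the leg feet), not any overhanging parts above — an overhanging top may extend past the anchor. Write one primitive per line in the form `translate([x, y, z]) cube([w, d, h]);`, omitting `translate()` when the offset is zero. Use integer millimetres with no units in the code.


translate([354, 216, 0]) cube([3383, 213, 2821]);


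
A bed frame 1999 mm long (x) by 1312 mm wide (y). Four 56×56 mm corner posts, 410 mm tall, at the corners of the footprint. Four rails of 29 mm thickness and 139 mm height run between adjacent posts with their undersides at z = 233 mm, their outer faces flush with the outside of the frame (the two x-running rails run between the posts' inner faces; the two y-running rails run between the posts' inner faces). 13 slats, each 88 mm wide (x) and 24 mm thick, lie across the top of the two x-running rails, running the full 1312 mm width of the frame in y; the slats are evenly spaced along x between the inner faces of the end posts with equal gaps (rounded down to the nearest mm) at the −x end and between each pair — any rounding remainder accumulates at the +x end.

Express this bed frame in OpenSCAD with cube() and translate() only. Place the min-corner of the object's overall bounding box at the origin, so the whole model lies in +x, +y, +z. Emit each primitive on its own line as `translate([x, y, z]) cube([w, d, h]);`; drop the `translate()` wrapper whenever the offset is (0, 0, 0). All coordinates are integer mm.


cube([56, 56, 410]);
translate([0, 1256, 0]) cube([56, 56, 410]);
translate([1943, 0, 0]) cube([56, 56, 410]);
translate([1943, 1256, 0]) cube([56, 56, 410]);
translate([56, 0, 233]) cube([1887, 29, 139]);
translate([56, 1283, 233]) cube([1887, 29, 139]);
translate([0, 56, 233]) cube([29, 1200, 139]);
translate([1970, 56, 233]) cube([29, 1200, 139]);
translate([109, 0, 372]) cube([88, 1312, 24]);
translate([250, 0, 372]) cube([88, 1312, 24]);
translate([391, 0, 372]) cube([88, 1312, 24]);
translate([532, 0, 372]) cube([88, 1312, 24]);
translate([673, 0, 372]) cube([88, 1312, 24]);
translate([814, 0, 372]) cube([88, 1312, 24]);
translate([955, 0, 372]) cube([88, 1312, 24]);
translate([1096, 0, 372]) cube([88, 1312, 24]);
translate([1237, 0, 372]) cube([88, 1312, 24]);
translate([1378, 0, 372]) cube([88, 1312, 24]);
translate([1519, 0, 372]) cube([88, 1312, 24]);
translate([1660, 0, 372]) cube([88, 1312, 24]);
translate([1801, 0, 372]) cube([88, 1312, 24]);


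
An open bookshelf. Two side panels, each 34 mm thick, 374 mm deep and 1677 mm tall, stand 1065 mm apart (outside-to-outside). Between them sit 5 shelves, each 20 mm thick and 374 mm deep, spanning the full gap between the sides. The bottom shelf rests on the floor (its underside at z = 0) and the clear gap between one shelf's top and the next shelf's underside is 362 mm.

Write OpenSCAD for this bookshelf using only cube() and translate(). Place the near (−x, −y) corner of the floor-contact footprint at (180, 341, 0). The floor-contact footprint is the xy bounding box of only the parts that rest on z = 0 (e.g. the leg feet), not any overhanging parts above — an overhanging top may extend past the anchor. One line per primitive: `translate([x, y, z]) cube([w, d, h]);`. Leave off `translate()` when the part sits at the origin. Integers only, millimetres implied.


translate([180, 341, 0]) cube([34, 374, 1677]);
translate([1211, 341, 0]) cube([34, 374, 1677]);
translate([214, 341, 0]) cube([997, 374, 20]);
translate([214, 341, 382]) cube([997, 374, 20]);
translate([214, 341, 764]) cube([997, 374, 20]);
translate([214, 341, 1146]) cube([997, 374, 20]);
translate([214, 341, 1528]) cube([997, 374, 20]);


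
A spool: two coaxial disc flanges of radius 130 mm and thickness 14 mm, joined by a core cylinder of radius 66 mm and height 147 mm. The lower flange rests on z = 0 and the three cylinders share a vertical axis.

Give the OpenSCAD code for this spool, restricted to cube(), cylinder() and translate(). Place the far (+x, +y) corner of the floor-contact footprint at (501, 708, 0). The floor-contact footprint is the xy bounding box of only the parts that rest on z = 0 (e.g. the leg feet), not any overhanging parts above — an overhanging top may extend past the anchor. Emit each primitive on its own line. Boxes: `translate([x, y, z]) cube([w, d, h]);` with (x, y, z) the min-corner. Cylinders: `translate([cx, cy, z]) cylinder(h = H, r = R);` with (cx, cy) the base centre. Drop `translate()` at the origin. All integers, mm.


translate([371, 578, 0]) cylinder(h = 14, r = 130);
translate([371, 578, 14]) cylinder(h = 147, r = 66);
translate([371, 578, 161]) cylinder(h = 14, r = 130);


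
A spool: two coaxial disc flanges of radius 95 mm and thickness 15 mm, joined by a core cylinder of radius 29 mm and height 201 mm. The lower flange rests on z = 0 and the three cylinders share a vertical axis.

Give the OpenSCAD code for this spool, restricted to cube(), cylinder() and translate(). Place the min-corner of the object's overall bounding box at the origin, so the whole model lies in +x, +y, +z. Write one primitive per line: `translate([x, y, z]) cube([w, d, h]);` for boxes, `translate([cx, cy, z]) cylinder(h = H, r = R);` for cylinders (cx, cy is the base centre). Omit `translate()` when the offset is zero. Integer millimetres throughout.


translate([95, 95, 0]) cylinder(h = 15, r = 95);
translate([95, 95, 15]) cylinder(h = 201, r = 29);
translate([95, 95, 216]) cylinder(h = 15, r = 95);


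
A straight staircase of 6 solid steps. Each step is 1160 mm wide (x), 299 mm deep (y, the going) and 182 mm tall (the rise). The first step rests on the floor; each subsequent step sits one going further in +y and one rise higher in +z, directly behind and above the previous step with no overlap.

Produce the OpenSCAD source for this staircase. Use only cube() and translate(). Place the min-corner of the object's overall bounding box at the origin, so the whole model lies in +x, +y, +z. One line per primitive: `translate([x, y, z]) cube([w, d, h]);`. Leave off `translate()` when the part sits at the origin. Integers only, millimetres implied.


cube([1160, 299, 182]);
translate([0, 299, 182]) cube([1160, 299, 182]);
translate([0, 598, 364]) cube([1160, 299, 182]);
translate([0, 897, 546]) cube([1160, 299, 182]);
translate([0, 1196, 728]) cube([1160, 299, 182]);
translate([0, 1495, 910]) cube([1160, 299, 182]);


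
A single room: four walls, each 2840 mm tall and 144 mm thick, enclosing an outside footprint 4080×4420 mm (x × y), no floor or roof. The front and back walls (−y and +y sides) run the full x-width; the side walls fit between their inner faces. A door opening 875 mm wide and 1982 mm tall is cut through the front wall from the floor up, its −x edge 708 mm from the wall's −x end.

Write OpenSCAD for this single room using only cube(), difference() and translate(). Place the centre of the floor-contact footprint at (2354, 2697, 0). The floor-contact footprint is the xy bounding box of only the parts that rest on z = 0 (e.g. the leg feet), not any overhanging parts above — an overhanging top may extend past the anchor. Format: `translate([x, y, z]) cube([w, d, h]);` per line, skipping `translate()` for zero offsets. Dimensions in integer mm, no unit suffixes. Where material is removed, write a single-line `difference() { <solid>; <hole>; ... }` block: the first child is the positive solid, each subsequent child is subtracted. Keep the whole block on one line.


difference() { translate([314, 487, 0]) cube([4080, 144, 2840]); translate([1022, 487, 0]) cube([875, 144, 1982]); }
translate([314, 4763, 0]) cube([4080, 144, 2840]);
translate([314, 631, 0]) cube([144, 4132, 2840]);
translate([4250, 631, 0]) cube([144, 4132, 2840]);


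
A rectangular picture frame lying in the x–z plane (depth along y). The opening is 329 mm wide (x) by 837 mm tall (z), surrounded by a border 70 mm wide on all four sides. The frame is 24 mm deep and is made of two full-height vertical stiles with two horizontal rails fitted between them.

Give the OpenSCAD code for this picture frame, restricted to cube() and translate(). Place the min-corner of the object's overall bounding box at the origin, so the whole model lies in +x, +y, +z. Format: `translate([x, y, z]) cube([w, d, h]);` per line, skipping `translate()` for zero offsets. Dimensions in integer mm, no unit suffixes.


cube([70, 24, 977]);
translate([399, 0, 0]) cube([70, 24, 977]);
translate([70, 0, 0]) cube([329, 24, 70]);
translate([70, 0, 907]) cube([329, 24, 70]);


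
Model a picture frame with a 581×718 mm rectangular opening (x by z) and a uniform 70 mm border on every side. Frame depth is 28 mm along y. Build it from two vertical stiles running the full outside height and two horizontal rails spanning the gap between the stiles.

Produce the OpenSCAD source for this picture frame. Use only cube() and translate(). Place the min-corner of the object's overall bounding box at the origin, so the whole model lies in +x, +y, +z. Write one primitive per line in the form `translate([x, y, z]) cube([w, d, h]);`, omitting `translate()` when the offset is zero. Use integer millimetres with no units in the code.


cube([70, 28, 858]);
translate([651, 0, 0]) cube([70, 28, 858]);
translate([70, 0, 0]) cube([581, 28, 70]);
translate([70, 0, 788]) cube([581, 28, 70]);


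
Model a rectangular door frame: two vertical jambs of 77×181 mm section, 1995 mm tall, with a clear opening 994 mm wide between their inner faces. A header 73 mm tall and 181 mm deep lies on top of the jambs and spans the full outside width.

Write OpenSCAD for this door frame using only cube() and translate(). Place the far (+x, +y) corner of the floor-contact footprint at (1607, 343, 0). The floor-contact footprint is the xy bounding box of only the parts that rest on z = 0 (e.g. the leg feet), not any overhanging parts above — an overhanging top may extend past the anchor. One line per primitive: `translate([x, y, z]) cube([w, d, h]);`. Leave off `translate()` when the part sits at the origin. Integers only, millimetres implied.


translate([459, 162, 0]) cube([77, 181, 1995]);
translate([1530, 162, 0]) cube([77, 181, 1995]);
translate([459, 162, 1995]) cube([1148, 181, 73]);


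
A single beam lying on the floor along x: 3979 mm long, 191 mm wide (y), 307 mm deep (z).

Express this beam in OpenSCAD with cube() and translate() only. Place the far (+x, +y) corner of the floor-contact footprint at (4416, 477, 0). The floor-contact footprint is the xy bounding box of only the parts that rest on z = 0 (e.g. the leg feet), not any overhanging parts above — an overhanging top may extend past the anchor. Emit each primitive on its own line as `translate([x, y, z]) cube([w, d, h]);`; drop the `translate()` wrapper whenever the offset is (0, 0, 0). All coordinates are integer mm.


translate([437, 286, 0]) cube([3979, 191, 307]);


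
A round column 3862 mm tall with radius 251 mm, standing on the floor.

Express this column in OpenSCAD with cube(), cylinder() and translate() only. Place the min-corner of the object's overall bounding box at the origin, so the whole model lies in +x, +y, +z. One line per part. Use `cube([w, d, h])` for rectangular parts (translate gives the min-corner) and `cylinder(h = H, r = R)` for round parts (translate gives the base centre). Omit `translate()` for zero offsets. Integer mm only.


translate([251, 251, 0]) cylinder(h = 3862, r = 251);


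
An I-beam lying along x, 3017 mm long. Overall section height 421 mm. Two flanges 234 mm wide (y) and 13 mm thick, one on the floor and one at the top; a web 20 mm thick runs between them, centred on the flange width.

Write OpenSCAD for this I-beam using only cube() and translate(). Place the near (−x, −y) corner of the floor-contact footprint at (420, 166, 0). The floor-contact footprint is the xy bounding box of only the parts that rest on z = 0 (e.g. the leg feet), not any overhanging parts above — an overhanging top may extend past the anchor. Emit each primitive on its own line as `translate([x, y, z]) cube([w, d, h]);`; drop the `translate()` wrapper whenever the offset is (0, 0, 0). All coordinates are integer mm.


translate([420, 166, 0]) cube([3017, 234, 13]);
translate([420, 273, 13]) cube([3017, 20, 395]);
translate([420, 166, 408]) cube([3017, 234, 13]);


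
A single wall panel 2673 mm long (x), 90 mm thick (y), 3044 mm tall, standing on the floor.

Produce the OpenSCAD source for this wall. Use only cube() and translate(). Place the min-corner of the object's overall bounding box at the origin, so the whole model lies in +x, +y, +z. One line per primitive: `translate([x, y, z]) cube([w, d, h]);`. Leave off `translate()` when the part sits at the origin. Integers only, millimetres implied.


cube([2673, 90, 3044]);


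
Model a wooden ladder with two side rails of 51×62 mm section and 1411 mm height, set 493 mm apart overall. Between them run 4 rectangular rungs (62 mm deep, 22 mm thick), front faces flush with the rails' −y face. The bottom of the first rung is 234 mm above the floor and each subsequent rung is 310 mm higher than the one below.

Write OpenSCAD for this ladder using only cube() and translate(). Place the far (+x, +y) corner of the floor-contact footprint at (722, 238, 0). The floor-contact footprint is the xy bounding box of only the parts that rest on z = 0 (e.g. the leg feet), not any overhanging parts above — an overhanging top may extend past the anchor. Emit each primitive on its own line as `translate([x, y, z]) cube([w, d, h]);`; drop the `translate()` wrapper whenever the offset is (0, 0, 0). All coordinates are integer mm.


// rung span = 493 - 2*51 = 391
// rung[k] z = 234 + k*310
translate([229, 176, 0]) cube([51, 62, 1411]);
translate([671, 176, 0]) cube([51, 62, 1411]);
translate([280, 176, 234]) cube([391, 62, 22]);
translate([280, 176, 544]) cube([391, 62, 22]);
translate([280, 176, 854]) cube([391, 62, 22]);
translate([280, 176, 1164]) cube([391, 62, 22]);


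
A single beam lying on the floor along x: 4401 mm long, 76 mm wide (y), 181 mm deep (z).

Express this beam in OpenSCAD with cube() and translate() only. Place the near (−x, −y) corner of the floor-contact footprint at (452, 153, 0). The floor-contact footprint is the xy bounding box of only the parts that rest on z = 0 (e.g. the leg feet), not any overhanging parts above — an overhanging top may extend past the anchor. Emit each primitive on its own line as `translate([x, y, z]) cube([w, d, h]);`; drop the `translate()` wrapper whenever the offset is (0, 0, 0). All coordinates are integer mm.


translate([452, 153, 0]) cube([4401, 76, 181]);


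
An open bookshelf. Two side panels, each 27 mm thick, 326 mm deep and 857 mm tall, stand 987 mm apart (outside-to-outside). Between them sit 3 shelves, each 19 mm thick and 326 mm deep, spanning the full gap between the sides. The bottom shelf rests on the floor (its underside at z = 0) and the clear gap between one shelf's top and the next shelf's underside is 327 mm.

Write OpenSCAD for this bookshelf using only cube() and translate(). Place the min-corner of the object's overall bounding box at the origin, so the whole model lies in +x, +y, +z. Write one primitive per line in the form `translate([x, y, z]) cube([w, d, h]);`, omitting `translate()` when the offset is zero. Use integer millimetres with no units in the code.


cube([27, 326, 857]);
translate([960, 0, 0]) cube([27, 326, 857]);
translate([27, 0, 0]) cube([933, 326, 19]);
translate([27, 0, 346]) cube([933, 326, 19]);
translate([27, 0, 692]) cube([933, 326, 19]);


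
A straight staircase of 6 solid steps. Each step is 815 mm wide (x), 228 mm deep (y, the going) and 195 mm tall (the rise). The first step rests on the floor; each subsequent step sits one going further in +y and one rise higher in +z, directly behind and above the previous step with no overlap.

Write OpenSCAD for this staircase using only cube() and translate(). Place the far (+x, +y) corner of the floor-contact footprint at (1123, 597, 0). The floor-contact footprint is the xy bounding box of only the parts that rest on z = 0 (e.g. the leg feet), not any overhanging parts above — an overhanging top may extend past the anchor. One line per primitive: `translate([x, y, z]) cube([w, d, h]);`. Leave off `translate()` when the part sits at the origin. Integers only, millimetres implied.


translate([308, 369, 0]) cube([815, 228, 195]);
translate([308, 597, 195]) cube([815, 228, 195]);
translate([308, 825, 390]) cube([815, 228, 195]);
translate([308, 1053, 585]) cube([815, 228, 195]);
translate([308, 1281, 780]) cube([815, 228, 195]);
translate([308, 1509, 975]) cube([815, 228, 195]);


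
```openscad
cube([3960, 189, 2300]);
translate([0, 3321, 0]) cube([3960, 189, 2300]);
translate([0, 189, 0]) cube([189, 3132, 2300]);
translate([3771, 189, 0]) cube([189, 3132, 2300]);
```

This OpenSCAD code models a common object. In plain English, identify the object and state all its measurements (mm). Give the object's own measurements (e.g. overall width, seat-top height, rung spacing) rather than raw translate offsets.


The wall frame of a small rectangular building: four walls, each 2300 mm tall and 189 mm thick, enclosing a footprint 3960 mm (x) by 3510 mm (y) outside-to-outside, with no floor or roof. The front and back walls (the −y and +y sides) span the full width; the two side walls fit between them.


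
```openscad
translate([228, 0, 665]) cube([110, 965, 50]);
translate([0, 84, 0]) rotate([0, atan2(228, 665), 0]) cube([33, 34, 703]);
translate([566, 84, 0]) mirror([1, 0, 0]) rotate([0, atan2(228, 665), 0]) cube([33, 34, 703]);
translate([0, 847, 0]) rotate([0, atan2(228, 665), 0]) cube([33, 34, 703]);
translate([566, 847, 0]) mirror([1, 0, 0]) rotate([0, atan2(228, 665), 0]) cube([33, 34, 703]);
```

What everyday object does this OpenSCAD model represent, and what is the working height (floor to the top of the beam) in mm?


A sawhorse. The overall height is 715 mm.

A beam across two mirrored pairs of raked legs — a sawhorse. The beam's underside is at z = 665 (matching the legs' vertical rise in atan2(228, 665)) and the beam is 50 mm tall, so its top is at 665 + 50 = 715 mm. The raked legs top out at the beam's underside, so that is the highest point.


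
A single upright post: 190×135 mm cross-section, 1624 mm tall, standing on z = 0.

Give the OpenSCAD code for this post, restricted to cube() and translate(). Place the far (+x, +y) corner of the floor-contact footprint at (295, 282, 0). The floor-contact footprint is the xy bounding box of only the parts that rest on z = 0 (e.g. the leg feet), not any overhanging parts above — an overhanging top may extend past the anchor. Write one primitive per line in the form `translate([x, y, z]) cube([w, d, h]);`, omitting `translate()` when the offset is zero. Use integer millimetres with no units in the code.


translate([105, 147, 0]) cube([190, 135, 1624]);


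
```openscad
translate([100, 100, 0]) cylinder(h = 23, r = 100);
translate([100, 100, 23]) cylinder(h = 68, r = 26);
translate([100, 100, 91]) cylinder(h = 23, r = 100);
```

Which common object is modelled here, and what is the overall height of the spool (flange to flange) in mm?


A spool. The overall height is 114 mm.

Three coaxial cylinders, large–small–large — a spool. Two 23 mm flanges and a 68 mm core give 23 + 68 + 23 = 114 mm.


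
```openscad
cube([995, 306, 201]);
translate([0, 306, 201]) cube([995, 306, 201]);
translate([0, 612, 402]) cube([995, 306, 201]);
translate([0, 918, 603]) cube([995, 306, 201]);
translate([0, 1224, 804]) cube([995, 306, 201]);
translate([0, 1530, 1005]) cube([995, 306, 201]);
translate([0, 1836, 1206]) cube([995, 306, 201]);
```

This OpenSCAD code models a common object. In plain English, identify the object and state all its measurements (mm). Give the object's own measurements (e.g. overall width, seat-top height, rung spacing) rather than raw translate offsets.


A straight staircase of 7 solid steps. Each step is 995 mm wide (x), 306 mm deep (y, the going) and 201 mm tall (the rise). The first step rests on the floor; each subsequent step sits one going further in +y and one rise higher in +z, directly behind and above the previous step with no overlap.


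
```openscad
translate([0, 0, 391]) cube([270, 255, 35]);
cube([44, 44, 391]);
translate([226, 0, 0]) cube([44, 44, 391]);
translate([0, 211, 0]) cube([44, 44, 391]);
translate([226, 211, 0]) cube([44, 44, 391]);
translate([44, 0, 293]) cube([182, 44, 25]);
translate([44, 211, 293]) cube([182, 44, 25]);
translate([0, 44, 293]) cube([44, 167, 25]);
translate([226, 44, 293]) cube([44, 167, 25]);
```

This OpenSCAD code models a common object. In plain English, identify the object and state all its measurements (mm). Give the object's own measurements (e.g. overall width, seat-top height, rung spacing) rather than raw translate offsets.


A four-legged stool. The seat is a 270×255×35 mm slab whose top surface is at z = 426 mm; four square legs, each 44×44 mm in cross-section, run from the floor (z = 0) to the underside of the seat, each flush with a corner of the seat. Four stretchers, 44 mm wide and 25 mm tall, connect adjacent legs with their undersides at z = 293 mm, each running between the inner faces of the legs it joins and aligned with the legs' outer faces on the other axis.


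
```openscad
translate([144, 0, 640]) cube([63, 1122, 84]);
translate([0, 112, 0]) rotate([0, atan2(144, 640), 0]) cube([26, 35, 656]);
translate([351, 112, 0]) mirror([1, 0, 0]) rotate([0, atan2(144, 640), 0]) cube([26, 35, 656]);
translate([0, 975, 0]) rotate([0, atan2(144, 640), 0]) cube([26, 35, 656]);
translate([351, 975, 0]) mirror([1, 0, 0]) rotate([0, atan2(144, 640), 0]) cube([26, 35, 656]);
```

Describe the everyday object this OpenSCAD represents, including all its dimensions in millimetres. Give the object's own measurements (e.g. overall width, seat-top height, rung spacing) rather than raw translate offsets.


A sawhorse. A 63×1122×84 mm beam (x, y, z) sits on two A-frame leg pairs. Each pair is two raked legs of 26×35 mm section (35 mm along y) splaying symmetrically in x. Each leg rises 640 mm vertically over 144 mm of horizontal reach and is 656 mm long along its own axis. Every leg's outer bottom edge rests on the floor and its outer top edge meets a bottom edge of the beam — the left legs (tilting toward +x) meet the beam's −x bottom edge, the right legs (their mirror images, tilting toward −x) meet its +x bottom edge — so the leg tops tuck under the beam, the beam's underside is 640 mm above the floor, and the feet are 351 mm apart outside-to-outside with the beam centred between them. The two leg pairs are set in 112 mm from either end of the beam.


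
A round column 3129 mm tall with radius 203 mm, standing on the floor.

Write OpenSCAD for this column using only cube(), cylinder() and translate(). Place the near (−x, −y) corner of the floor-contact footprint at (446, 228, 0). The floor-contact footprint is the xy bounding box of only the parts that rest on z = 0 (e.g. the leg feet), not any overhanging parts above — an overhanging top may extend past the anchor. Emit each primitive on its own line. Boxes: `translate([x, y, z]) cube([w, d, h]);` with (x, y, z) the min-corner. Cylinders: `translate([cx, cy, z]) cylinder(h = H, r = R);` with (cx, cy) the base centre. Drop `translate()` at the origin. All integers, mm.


translate([649, 431, 0]) cylinder(h = 3129, r = 203);


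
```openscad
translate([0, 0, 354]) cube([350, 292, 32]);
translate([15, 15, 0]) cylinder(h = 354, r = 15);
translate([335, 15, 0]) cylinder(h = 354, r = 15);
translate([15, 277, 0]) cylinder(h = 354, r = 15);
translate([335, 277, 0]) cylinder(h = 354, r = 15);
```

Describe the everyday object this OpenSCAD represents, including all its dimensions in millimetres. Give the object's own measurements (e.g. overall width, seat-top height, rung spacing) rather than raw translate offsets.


A simple wooden stool: a rectangular seat 350 mm (x) by 292 mm (y), 32 mm thick, top face at z = 386 mm, on four round legs, each 30 mm in diameter. The legs rest on z = 0, each leg's axis is inset half a diameter from the nearest pair of seat edges (so the leg's bounding box is flush with the corner).


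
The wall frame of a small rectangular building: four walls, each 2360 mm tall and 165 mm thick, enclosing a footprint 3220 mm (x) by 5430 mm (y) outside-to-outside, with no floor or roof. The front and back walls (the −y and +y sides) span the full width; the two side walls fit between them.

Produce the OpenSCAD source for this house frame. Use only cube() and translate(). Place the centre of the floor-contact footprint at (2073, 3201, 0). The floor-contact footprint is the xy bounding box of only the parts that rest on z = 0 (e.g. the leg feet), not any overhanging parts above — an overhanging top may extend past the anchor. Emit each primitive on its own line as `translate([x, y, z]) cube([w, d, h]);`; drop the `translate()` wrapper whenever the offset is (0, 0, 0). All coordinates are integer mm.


translate([463, 486, 0]) cube([3220, 165, 2360]);
translate([463, 5751, 0]) cube([3220, 165, 2360]);
translate([463, 651, 0]) cube([165, 5100, 2360]);
translate([3518, 651, 0]) cube([165, 5100, 2360]);


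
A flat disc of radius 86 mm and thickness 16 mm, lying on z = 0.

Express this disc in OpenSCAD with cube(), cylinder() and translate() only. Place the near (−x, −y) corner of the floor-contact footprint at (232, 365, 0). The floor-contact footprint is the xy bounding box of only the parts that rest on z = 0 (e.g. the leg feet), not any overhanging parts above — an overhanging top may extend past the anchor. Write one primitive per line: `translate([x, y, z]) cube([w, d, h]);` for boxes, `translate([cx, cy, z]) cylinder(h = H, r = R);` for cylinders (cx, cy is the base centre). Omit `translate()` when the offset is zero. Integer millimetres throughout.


translate([318, 451, 0]) cylinder(h = 16, r = 86);


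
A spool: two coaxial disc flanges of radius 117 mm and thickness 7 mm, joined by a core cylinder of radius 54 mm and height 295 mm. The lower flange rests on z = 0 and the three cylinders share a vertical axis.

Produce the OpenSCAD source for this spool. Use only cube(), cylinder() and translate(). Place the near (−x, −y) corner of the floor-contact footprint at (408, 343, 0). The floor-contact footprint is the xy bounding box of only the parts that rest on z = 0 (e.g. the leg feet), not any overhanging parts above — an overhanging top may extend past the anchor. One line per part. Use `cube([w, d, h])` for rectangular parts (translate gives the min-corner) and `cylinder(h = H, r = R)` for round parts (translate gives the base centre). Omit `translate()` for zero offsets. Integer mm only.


translate([525, 460, 0]) cylinder(h = 7, r = 117);
translate([525, 460, 7]) cylinder(h = 295, r = 54);
translate([525, 460, 302]) cylinder(h = 7, r = 117);


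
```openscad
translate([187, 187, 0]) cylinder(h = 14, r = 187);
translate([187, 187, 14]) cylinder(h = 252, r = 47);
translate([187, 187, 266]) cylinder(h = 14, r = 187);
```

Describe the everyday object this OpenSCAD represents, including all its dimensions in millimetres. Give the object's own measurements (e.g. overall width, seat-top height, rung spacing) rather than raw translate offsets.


A spool: two coaxial disc flanges of radius 187 mm and thickness 14 mm, joined by a core cylinder of radius 47 mm and height 252 mm. The lower flange rests on z = 0 and the three cylinders share a vertical axis.


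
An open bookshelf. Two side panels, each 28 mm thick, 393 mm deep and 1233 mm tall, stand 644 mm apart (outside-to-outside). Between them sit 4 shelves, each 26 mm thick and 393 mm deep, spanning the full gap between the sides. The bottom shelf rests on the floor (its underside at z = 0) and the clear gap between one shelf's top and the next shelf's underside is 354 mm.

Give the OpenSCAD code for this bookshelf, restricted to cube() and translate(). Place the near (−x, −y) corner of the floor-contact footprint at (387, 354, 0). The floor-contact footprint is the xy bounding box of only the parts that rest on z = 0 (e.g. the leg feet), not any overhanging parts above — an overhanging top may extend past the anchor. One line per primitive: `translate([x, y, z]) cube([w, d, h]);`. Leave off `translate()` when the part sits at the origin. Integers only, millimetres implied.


translate([387, 354, 0]) cube([28, 393, 1233]);
translate([1003, 354, 0]) cube([28, 393, 1233]);
translate([415, 354, 0]) cube([588, 393, 26]);
translate([415, 354, 380]) cube([588, 393, 26]);
translate([415, 354, 760]) cube([588, 393, 26]);
translate([415, 354, 1140]) cube([588, 393, 26]);


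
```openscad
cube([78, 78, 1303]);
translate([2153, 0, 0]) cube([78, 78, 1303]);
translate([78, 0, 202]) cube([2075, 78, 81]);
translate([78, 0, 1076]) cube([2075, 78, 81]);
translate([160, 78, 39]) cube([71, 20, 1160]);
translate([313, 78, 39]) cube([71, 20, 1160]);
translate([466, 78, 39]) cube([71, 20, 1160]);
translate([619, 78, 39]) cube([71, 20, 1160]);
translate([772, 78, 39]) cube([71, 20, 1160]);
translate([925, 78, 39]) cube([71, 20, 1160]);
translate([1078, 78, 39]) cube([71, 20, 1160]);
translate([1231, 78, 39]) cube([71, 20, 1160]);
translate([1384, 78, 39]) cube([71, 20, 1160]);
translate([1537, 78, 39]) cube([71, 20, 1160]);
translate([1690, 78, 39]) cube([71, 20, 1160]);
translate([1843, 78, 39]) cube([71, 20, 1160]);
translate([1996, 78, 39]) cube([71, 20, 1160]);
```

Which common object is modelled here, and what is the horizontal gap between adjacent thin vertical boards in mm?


A fence section. The picket gap is 82 mm.

Two posts, two rails, 13 pickets — a fence section. Span 2075 mm holds 13 pickets of 71 mm with 14 equal gaps: ⌊(2075 − 13·71) / 14⌋ = 82 mm.


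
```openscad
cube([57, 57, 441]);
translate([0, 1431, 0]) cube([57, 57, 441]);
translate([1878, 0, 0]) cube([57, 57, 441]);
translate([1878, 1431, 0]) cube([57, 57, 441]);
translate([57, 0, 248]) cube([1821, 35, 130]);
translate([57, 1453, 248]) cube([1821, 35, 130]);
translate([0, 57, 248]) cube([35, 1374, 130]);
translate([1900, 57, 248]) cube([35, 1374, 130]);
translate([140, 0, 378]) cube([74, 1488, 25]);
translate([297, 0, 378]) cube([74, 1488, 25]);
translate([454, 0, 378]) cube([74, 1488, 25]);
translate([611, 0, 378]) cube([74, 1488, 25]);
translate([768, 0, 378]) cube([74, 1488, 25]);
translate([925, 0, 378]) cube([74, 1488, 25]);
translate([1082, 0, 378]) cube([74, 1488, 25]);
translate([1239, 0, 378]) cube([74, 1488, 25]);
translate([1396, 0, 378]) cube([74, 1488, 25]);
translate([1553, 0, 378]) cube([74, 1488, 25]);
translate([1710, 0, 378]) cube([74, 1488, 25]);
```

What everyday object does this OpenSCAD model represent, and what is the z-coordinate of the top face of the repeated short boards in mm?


A bed frame. The slat-top height is 403 mm.

Four posts, four rails, and a row of slats — a bed frame. Slats sit on the rails at z = 248 + 130 = 378; with slat thickness 25, the top is 403 mm.


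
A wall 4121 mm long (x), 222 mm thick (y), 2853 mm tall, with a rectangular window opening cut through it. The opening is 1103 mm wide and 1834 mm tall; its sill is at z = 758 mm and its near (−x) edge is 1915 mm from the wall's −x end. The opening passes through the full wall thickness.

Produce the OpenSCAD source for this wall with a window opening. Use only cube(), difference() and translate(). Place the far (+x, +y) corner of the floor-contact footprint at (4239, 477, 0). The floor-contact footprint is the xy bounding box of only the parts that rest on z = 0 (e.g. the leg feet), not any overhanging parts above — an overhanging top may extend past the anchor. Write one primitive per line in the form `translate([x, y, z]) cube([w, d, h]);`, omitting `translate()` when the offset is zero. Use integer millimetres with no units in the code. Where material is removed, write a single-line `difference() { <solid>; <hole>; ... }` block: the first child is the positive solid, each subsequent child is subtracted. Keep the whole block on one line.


difference() { translate([118, 255, 0]) cube([4121, 222, 2853]); translate([2033, 255, 758]) cube([1103, 222, 1834]); }


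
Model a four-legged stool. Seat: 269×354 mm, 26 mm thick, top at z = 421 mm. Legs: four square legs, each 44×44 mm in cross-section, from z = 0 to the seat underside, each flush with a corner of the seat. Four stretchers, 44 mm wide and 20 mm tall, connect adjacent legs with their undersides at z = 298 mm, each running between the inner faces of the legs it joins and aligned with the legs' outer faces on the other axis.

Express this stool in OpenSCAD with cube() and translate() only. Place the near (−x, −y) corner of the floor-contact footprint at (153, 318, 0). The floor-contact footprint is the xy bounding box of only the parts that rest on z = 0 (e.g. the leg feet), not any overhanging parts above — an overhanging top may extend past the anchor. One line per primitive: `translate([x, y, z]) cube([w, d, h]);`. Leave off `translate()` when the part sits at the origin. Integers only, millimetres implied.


translate([153, 318, 395]) cube([269, 354, 26]);
translate([153, 318, 0]) cube([44, 44, 395]);
translate([378, 318, 0]) cube([44, 44, 395]);
translate([153, 628, 0]) cube([44, 44, 395]);
translate([378, 628, 0]) cube([44, 44, 395]);
translate([197, 318, 298]) cube([181, 44, 20]);
translate([197, 628, 298]) cube([181, 44, 20]);
translate([153, 362, 298]) cube([44, 266, 20]);
translate([378, 362, 298]) cube([44, 266, 20]);


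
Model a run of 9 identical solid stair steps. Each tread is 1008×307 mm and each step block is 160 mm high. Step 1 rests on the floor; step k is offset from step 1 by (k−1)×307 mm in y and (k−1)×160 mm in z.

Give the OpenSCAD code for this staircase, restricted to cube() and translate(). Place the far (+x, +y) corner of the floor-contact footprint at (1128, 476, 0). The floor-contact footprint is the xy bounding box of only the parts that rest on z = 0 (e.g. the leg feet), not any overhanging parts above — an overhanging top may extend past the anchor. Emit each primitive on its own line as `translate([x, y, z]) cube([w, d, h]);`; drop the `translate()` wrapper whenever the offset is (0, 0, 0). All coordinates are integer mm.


translate([120, 169, 0]) cube([1008, 307, 160]);
translate([120, 476, 160]) cube([1008, 307, 160]);
translate([120, 783, 320]) cube([1008, 307, 160]);
translate([120, 1090, 480]) cube([1008, 307, 160]);
translate([120, 1397, 640]) cube([1008, 307, 160]);
translate([120, 1704, 800]) cube([1008, 307, 160]);
translate([120, 2011, 960]) cube([1008, 307, 160]);
translate([120, 2318, 1120]) cube([1008, 307, 160]);
translate([120, 2625, 1280]) cube([1008, 307, 160]);


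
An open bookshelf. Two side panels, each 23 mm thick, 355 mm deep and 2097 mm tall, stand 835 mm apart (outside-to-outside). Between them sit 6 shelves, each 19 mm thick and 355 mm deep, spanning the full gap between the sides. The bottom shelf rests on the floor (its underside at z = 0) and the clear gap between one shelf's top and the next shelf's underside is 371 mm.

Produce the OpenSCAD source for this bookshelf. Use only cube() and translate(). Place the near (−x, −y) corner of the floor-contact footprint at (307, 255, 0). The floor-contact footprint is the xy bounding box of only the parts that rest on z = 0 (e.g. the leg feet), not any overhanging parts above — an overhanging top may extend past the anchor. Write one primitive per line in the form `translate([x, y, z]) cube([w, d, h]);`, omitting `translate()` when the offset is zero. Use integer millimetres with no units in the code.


translate([307, 255, 0]) cube([23, 355, 2097]);
translate([1119, 255, 0]) cube([23, 355, 2097]);
translate([330, 255, 0]) cube([789, 355, 19]);
translate([330, 255, 390]) cube([789, 355, 19]);
translate([330, 255, 780]) cube([789, 355, 19]);
translate([330, 255, 1170]) cube([789, 355, 19]);
translate([330, 255, 1560]) cube([789, 355, 19]);
translate([330, 255, 1950]) cube([789, 355, 19]);


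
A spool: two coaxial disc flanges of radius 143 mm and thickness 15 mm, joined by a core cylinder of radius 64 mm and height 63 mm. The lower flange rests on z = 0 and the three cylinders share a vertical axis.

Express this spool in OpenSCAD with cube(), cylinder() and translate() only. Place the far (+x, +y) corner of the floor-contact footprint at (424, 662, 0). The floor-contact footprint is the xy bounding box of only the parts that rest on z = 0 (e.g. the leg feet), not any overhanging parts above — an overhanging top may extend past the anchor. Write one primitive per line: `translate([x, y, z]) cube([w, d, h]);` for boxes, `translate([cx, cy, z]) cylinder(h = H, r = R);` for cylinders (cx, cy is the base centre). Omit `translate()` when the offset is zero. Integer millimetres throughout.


translate([281, 519, 0]) cylinder(h = 15, r = 143);
translate([281, 519, 15]) cylinder(h = 63, r = 64);
translate([281, 519, 78]) cylinder(h = 15, r = 143);


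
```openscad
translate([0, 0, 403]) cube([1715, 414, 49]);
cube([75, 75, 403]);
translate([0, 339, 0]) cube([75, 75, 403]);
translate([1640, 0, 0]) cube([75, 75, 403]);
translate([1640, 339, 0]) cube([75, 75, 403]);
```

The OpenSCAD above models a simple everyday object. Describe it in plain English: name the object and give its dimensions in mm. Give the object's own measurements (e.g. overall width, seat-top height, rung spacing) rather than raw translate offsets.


A long wooden bench with a 1715 mm (x) × 414 mm (y) seat, 49 mm thick, its top surface 452 mm above the floor. Four 75 mm square legs at the seat corners, flush with the edges, run from z = 0 to the seat underside.


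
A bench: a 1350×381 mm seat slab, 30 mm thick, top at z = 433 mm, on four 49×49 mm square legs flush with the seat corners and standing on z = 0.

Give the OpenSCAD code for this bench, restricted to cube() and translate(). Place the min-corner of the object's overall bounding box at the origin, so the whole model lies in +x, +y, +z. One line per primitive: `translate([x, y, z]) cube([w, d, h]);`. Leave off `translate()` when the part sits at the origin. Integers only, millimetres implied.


translate([0, 0, 403]) cube([1350, 381, 30]);
cube([49, 49, 403]);
translate([0, 332, 0]) cube([49, 49, 403]);
translate([1301, 0, 0]) cube([49, 49, 403]);
translate([1301, 332, 0]) cube([49, 49, 403]);


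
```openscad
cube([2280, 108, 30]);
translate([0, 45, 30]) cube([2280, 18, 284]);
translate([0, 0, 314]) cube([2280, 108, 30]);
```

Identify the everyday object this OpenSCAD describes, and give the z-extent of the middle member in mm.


An I-beam. The web height is 284 mm.

Two wide flanges with a thin centred web — an I-beam. Overall 344 mm minus two 30 mm flanges gives a web of 344 − 2·30 = 284 mm.


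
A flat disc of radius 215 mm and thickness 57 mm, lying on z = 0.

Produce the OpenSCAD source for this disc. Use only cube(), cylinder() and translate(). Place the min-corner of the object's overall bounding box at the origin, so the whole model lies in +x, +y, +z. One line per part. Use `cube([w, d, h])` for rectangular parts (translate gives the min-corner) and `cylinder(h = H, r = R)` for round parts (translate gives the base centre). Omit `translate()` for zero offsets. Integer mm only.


translate([215, 215, 0]) cylinder(h = 57, r = 215);


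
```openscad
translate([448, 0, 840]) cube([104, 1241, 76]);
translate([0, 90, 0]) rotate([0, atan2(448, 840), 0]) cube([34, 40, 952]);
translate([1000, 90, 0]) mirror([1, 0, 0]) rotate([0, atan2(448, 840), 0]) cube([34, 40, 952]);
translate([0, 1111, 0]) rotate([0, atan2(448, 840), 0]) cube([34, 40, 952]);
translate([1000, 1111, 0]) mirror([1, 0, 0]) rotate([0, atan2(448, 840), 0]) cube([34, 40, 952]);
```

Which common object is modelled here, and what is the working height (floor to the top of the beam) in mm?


A sawhorse. The overall height is 916 mm.

A beam across two mirrored pairs of raked legs — a sawhorse. The beam's underside is at z = 840 (matching the legs' vertical rise in atan2(448, 840)) and the beam is 76 mm tall, so its top is at 840 + 76 = 916 mm. The raked legs top out at the beam's underside, so that is the highest point.
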